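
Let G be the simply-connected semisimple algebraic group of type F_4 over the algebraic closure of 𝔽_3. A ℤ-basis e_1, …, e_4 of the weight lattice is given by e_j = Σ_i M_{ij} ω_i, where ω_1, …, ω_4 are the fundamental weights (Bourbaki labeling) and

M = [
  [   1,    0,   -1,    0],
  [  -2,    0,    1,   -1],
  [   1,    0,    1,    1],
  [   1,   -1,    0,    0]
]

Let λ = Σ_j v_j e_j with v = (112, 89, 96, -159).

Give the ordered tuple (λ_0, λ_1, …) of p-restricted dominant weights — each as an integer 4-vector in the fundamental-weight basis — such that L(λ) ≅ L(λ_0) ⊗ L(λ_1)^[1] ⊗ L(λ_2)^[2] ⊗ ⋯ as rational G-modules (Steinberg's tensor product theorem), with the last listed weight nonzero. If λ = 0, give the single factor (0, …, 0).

((1, 1, 1, 2), (2, 1, 1, 1), (1, 0, 2, 2), (0, 1, 1, 0))

Compute c_i = Σ_j M_{ij} v_j with v = (112, 89, 96, -159):
  c_1 = (1)·(112) + (0)·(89) + (-1)·(96) + (0)·(-159) = 16
  c_2 = (-2)·(112) + (0)·(89) + (1)·(96) + (-1)·(-159) = 31
  c_3 = (1)·(112) + (0)·(89) + (1)·(96) + (1)·(-159) = 49
  c_4 = (1)·(112) + (-1)·(89) + (0)·(96) + (0)·(-159) = 23
p = 3; digits c_i = Σ_j d_{ij}·3^j, 0 ≤ d_{ij} < 3:
  c_1 = 16 = 1·3^0 + 2·3^1 + 1·3^2
  c_2 = 31 = 1·3^0 + 1·3^1 + 0·3^2 + 1·3^3
  c_3 = 49 = 1·3^0 + 1·3^1 + 2·3^2 + 1·3^3
  c_4 = 23 = 2·3^0 + 1·3^1 + 2·3^2
p-restricted factor λ_0 = (1, 1, 1, 2)
p-restricted factor λ_1 = (2, 1, 1, 1)
p-restricted factor λ_2 = (1, 0, 2, 2)
p-restricted factor λ_3 = (0, 1, 1, 0)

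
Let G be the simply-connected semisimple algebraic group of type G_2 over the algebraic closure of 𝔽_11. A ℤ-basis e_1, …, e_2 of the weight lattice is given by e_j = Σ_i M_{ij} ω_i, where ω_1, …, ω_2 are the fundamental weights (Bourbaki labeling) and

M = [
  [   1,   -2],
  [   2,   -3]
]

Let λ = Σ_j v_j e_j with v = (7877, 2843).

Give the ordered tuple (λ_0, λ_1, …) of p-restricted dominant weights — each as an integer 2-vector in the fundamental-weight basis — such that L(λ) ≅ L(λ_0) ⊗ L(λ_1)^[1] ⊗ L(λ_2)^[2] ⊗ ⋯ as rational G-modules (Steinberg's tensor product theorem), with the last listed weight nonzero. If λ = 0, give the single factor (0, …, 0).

((2, 9), (1, 7), (7, 4), (1, 5))

Compute c_i = Σ_j M_{ij} v_j with v = (7877, 2843):
  c_1 = 1*7877 + -2*2843 = 2191
  c_2 = 2*7877 + -3*2843 = 7225
Writing each c_i in base p = 11:
  c_1 = 2191 = 2·11^0 + 1·11^1 + 7·11^2 + 1·11^3
  c_2 = 7225 = 9·11^0 + 7·11^1 + 4·11^2 + 5·11^3
Factor λ_0 = (2, 9)
Factor λ_1 = (1, 7)
Factor λ_2 = (7, 4)
Factor λ_3 = (1, 5)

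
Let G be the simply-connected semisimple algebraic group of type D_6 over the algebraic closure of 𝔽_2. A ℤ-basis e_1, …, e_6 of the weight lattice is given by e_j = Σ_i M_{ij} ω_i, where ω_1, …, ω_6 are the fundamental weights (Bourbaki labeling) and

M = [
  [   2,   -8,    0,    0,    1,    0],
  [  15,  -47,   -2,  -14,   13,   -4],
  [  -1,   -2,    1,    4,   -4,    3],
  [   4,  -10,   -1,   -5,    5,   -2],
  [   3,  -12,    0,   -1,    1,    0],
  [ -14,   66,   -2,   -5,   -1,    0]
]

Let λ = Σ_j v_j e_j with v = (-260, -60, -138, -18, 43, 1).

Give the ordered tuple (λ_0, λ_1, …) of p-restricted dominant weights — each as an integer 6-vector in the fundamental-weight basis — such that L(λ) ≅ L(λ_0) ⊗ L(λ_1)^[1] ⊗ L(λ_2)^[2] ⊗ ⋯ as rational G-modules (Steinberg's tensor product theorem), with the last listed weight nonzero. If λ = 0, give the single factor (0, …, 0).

Compute c_i = Σ_j M_{ij} v_j with v = (-260, -60, -138, -18, 43, 1):
  c_1 = (2)·(-260) + (-8)·(-60) + (0)·(-138) + (0)·(-18) + (1)·(43) + (0)·(1) = 3
  c_2 = (15)·(-260) + (-47)·(-60) + (-2)·(-138) + (-14)·(-18) + (13)·(43) + (-4)·(1) = 3
  c_3 = (-1)·(-260) + (-2)·(-60) + (1)·(-138) + (4)·(-18) + (-4)·(43) + (3)·(1) = 1
  c_4 = (4)·(-260) + (-10)·(-60) + (-1)·(-138) + (-5)·(-18) + (5)·(43) + (-2)·(1) = 1
  c_5 = (3)·(-260) + (-12)·(-60) + (0)·(-138) + (-1)·(-18) + (1)·(43) + (0)·(1) = 1
  c_6 = (-14)·(-260) + (66)·(-60) + (-2)·(-138) + (-5)·(-18) + (-1)·(43) + (0)·(1) = 3
p = 2; digits c_i = Σ_j d_{ij}·2^j, 0 ≤ d_{ij} < 2:
  c_1 = 3 = 1·2^0 + 1·2^1
  c_2 = 3 = 1·2^0 + 1·2^1
  c_3 = 1 = 1·2^0
  c_4 = 1 = 1·2^0
  c_5 = 1 = 1·2^0
  c_6 = 3 = 1·2^0 + 1·2^1
λ_0 = (1, 1, 1, 1, 1, 1)
λ_1 = (1, 1, 0, 0, 0, 1)

((1, 1, 1, 1, 1, 1), (1, 1, 0, 0, 0, 1))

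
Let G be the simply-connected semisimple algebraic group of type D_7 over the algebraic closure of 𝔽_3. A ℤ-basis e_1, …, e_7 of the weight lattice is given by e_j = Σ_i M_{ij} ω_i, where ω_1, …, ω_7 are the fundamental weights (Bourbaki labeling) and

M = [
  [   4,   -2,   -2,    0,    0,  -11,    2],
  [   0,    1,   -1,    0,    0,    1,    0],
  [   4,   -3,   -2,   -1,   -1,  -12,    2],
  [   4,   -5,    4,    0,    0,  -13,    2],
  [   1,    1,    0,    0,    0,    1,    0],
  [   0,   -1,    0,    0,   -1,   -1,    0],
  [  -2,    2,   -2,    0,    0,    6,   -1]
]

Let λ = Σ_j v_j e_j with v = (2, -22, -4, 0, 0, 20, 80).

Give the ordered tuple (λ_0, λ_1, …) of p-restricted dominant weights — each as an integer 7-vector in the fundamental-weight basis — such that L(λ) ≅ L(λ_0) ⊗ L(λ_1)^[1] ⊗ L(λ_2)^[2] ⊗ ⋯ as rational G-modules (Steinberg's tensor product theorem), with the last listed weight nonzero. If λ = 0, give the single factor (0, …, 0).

((0, 2, 2, 2, 0, 2, 0),)

ω-coordinates c = M·v, v = (2, -22, -4, 0, 0, 20, 80):
  c_1 = 4·2 + (-2)·(-22) + (-2)·(-4) + 0·0 + 0·0 + (-11)·(20) + 2·80 = 0
  c_2 = 0·2 + (1)·(-22) + (-1)·(-4) + 0·0 + 0·0 + 1·20 + 0·80 = 2
  c_3 = 4·2 + (-3)·(-22) + (-2)·(-4) + (-1)·(0) + (-1)·(0) + (-12)·(20) + 2·80 = 2
  c_4 = 4·2 + (-5)·(-22) + (4)·(-4) + 0·0 + 0·0 + (-13)·(20) + 2·80 = 2
  c_5 = 1·2 + (1)·(-22) + (0)·(-4) + 0·0 + 0·0 + 1·20 + 0·80 = 0
  c_6 = 0·2 + (-1)·(-22) + (0)·(-4) + 0·0 + (-1)·(0) + (-1)·(20) + 0·80 = 2
  c_7 = (-2)·(2) + (2)·(-22) + (-2)·(-4) + 0·0 + 0·0 + 6·20 + (-1)·(80) = 0
Base-3 expansion of each c_i:
  c_1 = 0
  c_2 = 2 = 2·3^0
  c_3 = 2 = 2·3^0
  c_4 = 2 = 2·3^0
  c_5 = 0
  c_6 = 2 = 2·3^0
  c_7 = 0
λ_0 = (0, 2, 2, 2, 0, 2, 0)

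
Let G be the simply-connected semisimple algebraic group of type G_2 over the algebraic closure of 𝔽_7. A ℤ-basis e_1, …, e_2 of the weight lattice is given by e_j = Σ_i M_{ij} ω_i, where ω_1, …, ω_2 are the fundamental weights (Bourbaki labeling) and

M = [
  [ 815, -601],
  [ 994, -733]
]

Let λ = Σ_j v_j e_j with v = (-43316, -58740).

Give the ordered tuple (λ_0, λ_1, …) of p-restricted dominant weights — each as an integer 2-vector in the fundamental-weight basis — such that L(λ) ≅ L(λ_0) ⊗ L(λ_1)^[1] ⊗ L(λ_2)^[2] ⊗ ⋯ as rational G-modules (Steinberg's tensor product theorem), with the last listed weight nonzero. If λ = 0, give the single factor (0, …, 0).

((4, 1), (0, 3), (4, 6))

In the fundamental-weight basis, λ has coordinates c = M·v (v = (-43316, -58740)):
  c_1 = 815*-43316 + -601*-58740 = 200
  c_2 = 994*-43316 + -733*-58740 = 316
p = 7; digits c_i = Σ_j d_{ij}·7^j, 0 ≤ d_{ij} < 7:
  c_1 = 200 = 4·7^0 + 0·7^1 + 4·7^2
  c_2 = 316 = 1·7^0 + 3·7^1 + 6·7^2
λ_0 = (4, 1)
λ_1 = (0, 3)
λ_2 = (4, 6)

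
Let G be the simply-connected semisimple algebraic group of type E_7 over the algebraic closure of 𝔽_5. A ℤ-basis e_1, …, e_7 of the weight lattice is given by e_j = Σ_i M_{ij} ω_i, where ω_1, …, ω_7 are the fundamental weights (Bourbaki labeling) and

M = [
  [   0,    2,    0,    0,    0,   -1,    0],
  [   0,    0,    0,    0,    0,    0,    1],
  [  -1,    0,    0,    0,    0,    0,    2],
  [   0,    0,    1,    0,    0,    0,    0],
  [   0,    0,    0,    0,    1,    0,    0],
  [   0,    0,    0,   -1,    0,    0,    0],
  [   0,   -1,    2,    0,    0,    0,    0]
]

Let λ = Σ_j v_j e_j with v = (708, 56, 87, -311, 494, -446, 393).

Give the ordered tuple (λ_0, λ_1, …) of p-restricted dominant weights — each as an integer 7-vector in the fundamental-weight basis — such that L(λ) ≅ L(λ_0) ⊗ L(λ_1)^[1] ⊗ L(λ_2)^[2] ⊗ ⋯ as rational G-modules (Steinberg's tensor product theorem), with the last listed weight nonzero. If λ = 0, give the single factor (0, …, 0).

In the fundamental-weight basis, λ has coordinates c = M·v (v = (708, 56, 87, -311, 494, -446, 393)):
  c_1 = (0)·(708) + (2)·(56) + (0)·(87) + (0)·(-311) + (0)·(494) + (-1)·(-446) + (0)·(393) = 558
  c_2 = (0)·(708) + (0)·(56) + (0)·(87) + (0)·(-311) + (0)·(494) + (0)·(-446) + (1)·(393) = 393
  c_3 = (-1)·(708) + (0)·(56) + (0)·(87) + (0)·(-311) + (0)·(494) + (0)·(-446) + (2)·(393) = 78
  c_4 = (0)·(708) + (0)·(56) + (1)·(87) + (0)·(-311) + (0)·(494) + (0)·(-446) + (0)·(393) = 87
  c_5 = (0)·(708) + (0)·(56) + (0)·(87) + (0)·(-311) + (1)·(494) + (0)·(-446) + (0)·(393) = 494
  c_6 = (0)·(708) + (0)·(56) + (0)·(87) + (-1)·(-311) + (0)·(494) + (0)·(-446) + (0)·(393) = 311
  c_7 = (0)·(708) + (-1)·(56) + (2)·(87) + (0)·(-311) + (0)·(494) + (0)·(-446) + (0)·(393) = 118
p = 5; digits c_i = Σ_j d_{ij}·5^j, 0 ≤ d_{ij} < 5:
  c_1 = 558 = 3·5^0 + 1·5^1 + 2·5^2 + 4·5^3
  c_2 = 393 = 3·5^0 + 3·5^1 + 0·5^2 + 3·5^3
  c_3 = 78 = 3·5^0 + 0·5^1 + 3·5^2
  c_4 = 87 = 2·5^0 + 2·5^1 + 3·5^2
  c_5 = 494 = 4·5^0 + 3·5^1 + 4·5^2 + 3·5^3
  c_6 = 311 = 1·5^0 + 2·5^1 + 2·5^2 + 2·5^3
  c_7 = 118 = 3·5^0 + 3·5^1 + 4·5^2
p-restricted factor λ_0 = (3, 3, 3, 2, 4, 1, 3)
p-restricted factor λ_1 = (1, 3, 0, 2, 3, 2, 3)
p-restricted factor λ_2 = (2, 0, 3, 3, 4, 2, 4)
p-restricted factor λ_3 = (4, 3, 0, 0, 3, 2, 0)

((3, 3, 3, 2, 4, 1, 3), (1, 3, 0, 2, 3, 2, 3), (2, 0, 3, 3, 4, 2, 4), (4, 3, 0, 0, 3, 2, 0))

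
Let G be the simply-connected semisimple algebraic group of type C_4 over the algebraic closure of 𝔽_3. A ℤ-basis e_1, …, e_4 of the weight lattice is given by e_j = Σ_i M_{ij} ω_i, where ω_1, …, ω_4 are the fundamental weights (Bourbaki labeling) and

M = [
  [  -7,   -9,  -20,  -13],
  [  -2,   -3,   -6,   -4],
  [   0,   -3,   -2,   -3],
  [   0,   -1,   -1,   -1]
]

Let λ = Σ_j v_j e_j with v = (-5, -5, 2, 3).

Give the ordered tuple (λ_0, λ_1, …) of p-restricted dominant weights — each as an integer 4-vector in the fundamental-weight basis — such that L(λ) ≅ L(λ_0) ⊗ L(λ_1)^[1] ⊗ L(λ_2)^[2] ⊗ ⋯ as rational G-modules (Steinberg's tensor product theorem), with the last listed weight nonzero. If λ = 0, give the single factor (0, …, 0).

Compute c_i = Σ_j M_{ij} v_j with v = (-5, -5, 2, 3):
  c_1 = (-7)·(-5) + (-9)·(-5) + (-20)·(2) + (-13)·(3) = 1
  c_2 = (-2)·(-5) + (-3)·(-5) + (-6)·(2) + (-4)·(3) = 1
  c_3 = (0)·(-5) + (-3)·(-5) + (-2)·(2) + (-3)·(3) = 2
  c_4 = (0)·(-5) + (-1)·(-5) + (-1)·(2) + (-1)·(3) = 0
Base-3 expansion of each c_i:
  c_1 = 1 = 1·3^0
  c_2 = 1 = 1·3^0
  c_3 = 2 = 2·3^0
  c_4 = 0
p-restricted factor λ_0 = (1, 1, 2, 0)

((1, 1, 2, 0),)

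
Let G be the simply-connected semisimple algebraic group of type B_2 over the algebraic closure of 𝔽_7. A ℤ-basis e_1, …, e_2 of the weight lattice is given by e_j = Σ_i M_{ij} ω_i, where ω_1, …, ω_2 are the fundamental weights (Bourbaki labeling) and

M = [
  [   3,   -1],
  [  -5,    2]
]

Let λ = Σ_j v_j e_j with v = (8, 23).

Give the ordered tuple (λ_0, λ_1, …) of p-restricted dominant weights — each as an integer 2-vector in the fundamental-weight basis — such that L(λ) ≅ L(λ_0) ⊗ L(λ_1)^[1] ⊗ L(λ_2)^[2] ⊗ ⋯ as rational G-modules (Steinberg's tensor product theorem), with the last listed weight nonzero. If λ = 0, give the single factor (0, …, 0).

In the fundamental-weight basis, λ has coordinates c = M·v (v = (8, 23)):
  c_1 = 3*8 + -1*23 = 1
  c_2 = -5*8 + 2*23 = 6
Base-7 expansion of each c_i:
  c_1 = 1 = 1·7^0
  c_2 = 6 = 6·7^0
p-restricted factor λ_0 = (1, 6)

((1, 6),)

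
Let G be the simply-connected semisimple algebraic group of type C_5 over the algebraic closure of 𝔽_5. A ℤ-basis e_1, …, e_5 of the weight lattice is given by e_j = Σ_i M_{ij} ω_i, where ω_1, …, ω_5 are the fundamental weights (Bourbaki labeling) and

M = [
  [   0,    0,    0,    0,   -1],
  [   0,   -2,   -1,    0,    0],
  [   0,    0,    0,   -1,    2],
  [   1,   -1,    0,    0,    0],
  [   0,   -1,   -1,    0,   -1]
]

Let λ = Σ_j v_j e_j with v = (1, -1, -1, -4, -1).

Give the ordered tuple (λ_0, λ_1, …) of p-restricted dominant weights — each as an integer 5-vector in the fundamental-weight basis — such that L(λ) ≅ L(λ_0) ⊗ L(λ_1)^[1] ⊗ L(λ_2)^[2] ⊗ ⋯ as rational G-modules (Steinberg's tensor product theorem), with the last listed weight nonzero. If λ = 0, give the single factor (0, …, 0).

Compute c_i = Σ_j M_{ij} v_j with v = (1, -1, -1, -4, -1):
  c_1 = (0)·(1) + (0)·(-1) + (0)·(-1) + (0)·(-4) + (-1)·(-1) = 1
  c_2 = (0)·(1) + (-2)·(-1) + (-1)·(-1) + (0)·(-4) + (0)·(-1) = 3
  c_3 = (0)·(1) + (0)·(-1) + (0)·(-1) + (-1)·(-4) + (2)·(-1) = 2
  c_4 = (1)·(1) + (-1)·(-1) + (0)·(-1) + (0)·(-4) + (0)·(-1) = 2
  c_5 = (0)·(1) + (-1)·(-1) + (-1)·(-1) + (0)·(-4) + (-1)·(-1) = 3
Expand coordinatewise in base 5:
  c_1 = 1 = 1·5^0
  c_2 = 3 = 3·5^0
  c_3 = 2 = 2·5^0
  c_4 = 2 = 2·5^0
  c_5 = 3 = 3·5^0
p-restricted factor λ_0 = (1, 3, 2, 2, 3)

((1, 3, 2, 2, 3),)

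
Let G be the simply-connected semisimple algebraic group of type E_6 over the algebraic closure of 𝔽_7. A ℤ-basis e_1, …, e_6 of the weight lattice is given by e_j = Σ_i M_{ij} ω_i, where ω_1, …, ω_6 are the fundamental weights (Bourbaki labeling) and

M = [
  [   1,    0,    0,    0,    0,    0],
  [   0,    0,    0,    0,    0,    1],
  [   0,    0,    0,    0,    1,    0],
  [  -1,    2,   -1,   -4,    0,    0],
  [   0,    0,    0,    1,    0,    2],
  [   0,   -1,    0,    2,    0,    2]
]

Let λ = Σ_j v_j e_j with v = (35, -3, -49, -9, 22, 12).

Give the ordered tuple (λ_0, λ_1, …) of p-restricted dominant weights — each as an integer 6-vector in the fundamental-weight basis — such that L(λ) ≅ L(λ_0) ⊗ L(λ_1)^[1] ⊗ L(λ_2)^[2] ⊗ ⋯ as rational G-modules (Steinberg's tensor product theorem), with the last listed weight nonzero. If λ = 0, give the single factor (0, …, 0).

((0, 5, 1, 2, 1, 2), (5, 1, 3, 6, 2, 1))

Compute c_i = Σ_j M_{ij} v_j with v = (35, -3, -49, -9, 22, 12):
  c_1 = 1·35 + (0)·(-3) + (0)·(-49) + (0)·(-9) + 0·22 + 0·12 = 35
  c_2 = 0·35 + (0)·(-3) + (0)·(-49) + (0)·(-9) + 0·22 + 1·12 = 12
  c_3 = 0·35 + (0)·(-3) + (0)·(-49) + (0)·(-9) + 1·22 + 0·12 = 22
  c_4 = (-1)·(35) + (2)·(-3) + (-1)·(-49) + (-4)·(-9) + 0·22 + 0·12 = 44
  c_5 = 0·35 + (0)·(-3) + (0)·(-49) + (1)·(-9) + 0·22 + 2·12 = 15
  c_6 = 0·35 + (-1)·(-3) + (0)·(-49) + (2)·(-9) + 0·22 + 2·12 = 9
Writing each c_i in base p = 7:
  c_1 = 35 = 0·7^0 + 5·7^1
  c_2 = 12 = 5·7^0 + 1·7^1
  c_3 = 22 = 1·7^0 + 3·7^1
  c_4 = 44 = 2·7^0 + 6·7^1
  c_5 = 15 = 1·7^0 + 2·7^1
  c_6 = 9 = 2·7^0 + 1·7^1
Factor λ_0 = (0, 5, 1, 2, 1, 2)
Factor λ_1 = (5, 1, 3, 6, 2, 1)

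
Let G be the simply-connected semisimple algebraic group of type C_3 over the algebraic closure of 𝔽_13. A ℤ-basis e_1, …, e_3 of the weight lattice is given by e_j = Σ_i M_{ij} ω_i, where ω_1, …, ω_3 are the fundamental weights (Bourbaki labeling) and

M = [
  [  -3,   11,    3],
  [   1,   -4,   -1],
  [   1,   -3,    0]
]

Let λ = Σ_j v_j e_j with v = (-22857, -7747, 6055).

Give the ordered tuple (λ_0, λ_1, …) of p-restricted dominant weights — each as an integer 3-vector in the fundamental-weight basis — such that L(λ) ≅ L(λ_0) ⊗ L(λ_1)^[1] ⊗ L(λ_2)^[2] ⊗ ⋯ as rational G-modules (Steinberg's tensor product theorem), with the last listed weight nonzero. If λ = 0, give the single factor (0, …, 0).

((11, 9, 7), (12, 3, 3), (8, 12, 2))

ω-coordinates c = M·v, v = (-22857, -7747, 6055):
  c_1 = (-3)·(-22857) + (11)·(-7747) + (3)·(6055) = 1519
  c_2 = (1)·(-22857) + (-4)·(-7747) + (-1)·(6055) = 2076
  c_3 = (1)·(-22857) + (-3)·(-7747) + (0)·(6055) = 384
Base-13 expansion of each c_i:
  c_1 = 1519 = 11·13^0 + 12·13^1 + 8·13^2
  c_2 = 2076 = 9·13^0 + 3·13^1 + 12·13^2
  c_3 = 384 = 7·13^0 + 3·13^1 + 2·13^2
λ_0 = (11, 9, 7)
λ_1 = (12, 3, 3)
λ_2 = (8, 12, 2)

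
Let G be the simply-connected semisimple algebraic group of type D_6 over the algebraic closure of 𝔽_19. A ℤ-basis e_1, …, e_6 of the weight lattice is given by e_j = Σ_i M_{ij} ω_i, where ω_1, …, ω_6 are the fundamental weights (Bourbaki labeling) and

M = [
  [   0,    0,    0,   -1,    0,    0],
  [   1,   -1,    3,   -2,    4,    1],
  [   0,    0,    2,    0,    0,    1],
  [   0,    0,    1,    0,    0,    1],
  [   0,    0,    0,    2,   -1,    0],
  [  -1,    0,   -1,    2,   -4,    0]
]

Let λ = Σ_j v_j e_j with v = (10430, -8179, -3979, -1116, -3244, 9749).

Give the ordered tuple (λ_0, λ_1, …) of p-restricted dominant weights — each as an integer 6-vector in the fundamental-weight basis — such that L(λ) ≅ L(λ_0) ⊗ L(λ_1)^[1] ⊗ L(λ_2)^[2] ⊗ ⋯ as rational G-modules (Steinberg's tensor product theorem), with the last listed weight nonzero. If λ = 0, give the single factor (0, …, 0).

Converting to the ω-basis (c_i = row i of M dotted with v = (10430, -8179, -3979, -1116, -3244, 9749)):
  c_1 = (0)·(10430) + (0)·(-8179) + (0)·(-3979) + (-1)·(-1116) + (0)·(-3244) + (0)·(9749) = 1116
  c_2 = (1)·(10430) + (-1)·(-8179) + (3)·(-3979) + (-2)·(-1116) + (4)·(-3244) + (1)·(9749) = 5677
  c_3 = (0)·(10430) + (0)·(-8179) + (2)·(-3979) + (0)·(-1116) + (0)·(-3244) + (1)·(9749) = 1791
  c_4 = (0)·(10430) + (0)·(-8179) + (1)·(-3979) + (0)·(-1116) + (0)·(-3244) + (1)·(9749) = 5770
  c_5 = (0)·(10430) + (0)·(-8179) + (0)·(-3979) + (2)·(-1116) + (-1)·(-3244) + (0)·(9749) = 1012
  c_6 = (-1)·(10430) + (0)·(-8179) + (-1)·(-3979) + (2)·(-1116) + (-4)·(-3244) + (0)·(9749) = 4293
Expand coordinatewise in base 19:
  c_1 = 1116 = 14·19^0 + 1·19^1 + 3·19^2
  c_2 = 5677 = 15·19^0 + 13·19^1 + 15·19^2
  c_3 = 1791 = 5·19^0 + 18·19^1 + 4·19^2
  c_4 = 5770 = 13·19^0 + 18·19^1 + 15·19^2
  c_5 = 1012 = 5·19^0 + 15·19^1 + 2·19^2
  c_6 = 4293 = 18·19^0 + 16·19^1 + 11·19^2
Factor λ_0 = (14, 15, 5, 13, 5, 18)
Factor λ_1 = (1, 13, 18, 18, 15, 16)
Factor λ_2 = (3, 15, 4, 15, 2, 11)

((14, 15, 5, 13, 5, 18), (1, 13, 18, 18, 15, 16), (3, 15, 4, 15, 2, 11))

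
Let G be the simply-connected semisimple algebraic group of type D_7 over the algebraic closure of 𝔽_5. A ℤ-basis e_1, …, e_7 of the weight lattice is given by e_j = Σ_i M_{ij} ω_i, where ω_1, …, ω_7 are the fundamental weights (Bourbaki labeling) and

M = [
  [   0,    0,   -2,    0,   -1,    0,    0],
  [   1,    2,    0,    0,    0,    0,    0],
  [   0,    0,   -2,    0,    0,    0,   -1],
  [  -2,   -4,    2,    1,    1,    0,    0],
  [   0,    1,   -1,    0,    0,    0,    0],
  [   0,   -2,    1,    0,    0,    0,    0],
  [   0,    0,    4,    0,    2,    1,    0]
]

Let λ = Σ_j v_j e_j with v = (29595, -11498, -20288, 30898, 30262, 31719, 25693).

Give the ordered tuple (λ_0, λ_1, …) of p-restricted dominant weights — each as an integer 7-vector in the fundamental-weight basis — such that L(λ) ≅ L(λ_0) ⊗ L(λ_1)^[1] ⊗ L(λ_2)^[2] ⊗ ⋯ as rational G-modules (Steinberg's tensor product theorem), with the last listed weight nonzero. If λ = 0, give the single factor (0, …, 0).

((4, 4, 3, 1, 0, 3, 1), (2, 4, 1, 2, 3, 1, 3), (2, 3, 0, 0, 1, 3, 3), (2, 2, 4, 4, 0, 1, 3), (1, 0, 3, 1, 4, 4, 2), (3, 2, 4, 2, 2, 0, 3))

Change of basis e → ω: c = M·v where v = (29595, -11498, -20288, 30898, 30262, 31719, 25693):
  c_1 = (0)·(29595) + (0)·(-11498) + (-2)·(-20288) + (0)·(30898) + (-1)·(30262) + (0)·(31719) + (0)·(25693) = 10314
  c_2 = (1)·(29595) + (2)·(-11498) + (0)·(-20288) + (0)·(30898) + (0)·(30262) + (0)·(31719) + (0)·(25693) = 6599
  c_3 = (0)·(29595) + (0)·(-11498) + (-2)·(-20288) + (0)·(30898) + (0)·(30262) + (0)·(31719) + (-1)·(25693) = 14883
  c_4 = (-2)·(29595) + (-4)·(-11498) + (2)·(-20288) + (1)·(30898) + (1)·(30262) + (0)·(31719) + (0)·(25693) = 7386
  c_5 = (0)·(29595) + (1)·(-11498) + (-1)·(-20288) + (0)·(30898) + (0)·(30262) + (0)·(31719) + (0)·(25693) = 8790
  c_6 = (0)·(29595) + (-2)·(-11498) + (1)·(-20288) + (0)·(30898) + (0)·(30262) + (0)·(31719) + (0)·(25693) = 2708
  c_7 = (0)·(29595) + (0)·(-11498) + (4)·(-20288) + (0)·(30898) + (2)·(30262) + (1)·(31719) + (0)·(25693) = 11091
Writing each c_i in base p = 5:
  c_1 = 10314 = 4·5^0 + 2·5^1 + 2·5^2 + 2·5^3 + 1·5^4 + 3·5^5
  c_2 = 6599 = 4·5^0 + 4·5^1 + 3·5^2 + 2·5^3 + 0·5^4 + 2·5^5
  c_3 = 14883 = 3·5^0 + 1·5^1 + 0·5^2 + 4·5^3 + 3·5^4 + 4·5^5
  c_4 = 7386 = 1·5^0 + 2·5^1 + 0·5^2 + 4·5^3 + 1·5^4 + 2·5^5
  c_5 = 8790 = 0·5^0 + 3·5^1 + 1·5^2 + 0·5^3 + 4·5^4 + 2·5^5
  c_6 = 2708 = 3·5^0 + 1·5^1 + 3·5^2 + 1·5^3 + 4·5^4
  c_7 = 11091 = 1·5^0 + 3·5^1 + 3·5^2 + 3·5^3 + 2·5^4 + 3·5^5
λ_0 = (4, 4, 3, 1, 0, 3, 1)
λ_1 = (2, 4, 1, 2, 3, 1, 3)
λ_2 = (2, 3, 0, 0, 1, 3, 3)
λ_3 = (2, 2, 4, 4, 0, 1, 3)
λ_4 = (1, 0, 3, 1, 4, 4, 2)
λ_5 = (3, 2, 4, 2, 2, 0, 3)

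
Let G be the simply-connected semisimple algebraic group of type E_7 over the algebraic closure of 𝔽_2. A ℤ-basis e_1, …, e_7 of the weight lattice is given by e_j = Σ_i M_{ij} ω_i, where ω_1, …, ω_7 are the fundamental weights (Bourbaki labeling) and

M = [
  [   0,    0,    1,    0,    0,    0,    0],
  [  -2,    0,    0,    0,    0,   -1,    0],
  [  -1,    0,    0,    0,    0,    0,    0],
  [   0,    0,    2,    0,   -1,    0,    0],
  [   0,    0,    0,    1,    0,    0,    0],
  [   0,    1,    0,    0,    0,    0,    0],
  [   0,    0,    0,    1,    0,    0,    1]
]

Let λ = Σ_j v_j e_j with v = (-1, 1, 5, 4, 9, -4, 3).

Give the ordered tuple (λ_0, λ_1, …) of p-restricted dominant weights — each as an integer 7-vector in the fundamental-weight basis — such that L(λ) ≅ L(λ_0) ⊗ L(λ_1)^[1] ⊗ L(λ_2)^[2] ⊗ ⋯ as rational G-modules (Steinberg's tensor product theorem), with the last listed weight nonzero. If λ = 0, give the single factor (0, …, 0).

ω-coordinates c = M·v, v = (-1, 1, 5, 4, 9, -4, 3):
  c_1 = (0)·(-1) + (0)·(1) + (1)·(5) + (0)·(4) + (0)·(9) + (0)·(-4) + (0)·(3) = 5
  c_2 = (-2)·(-1) + (0)·(1) + (0)·(5) + (0)·(4) + (0)·(9) + (-1)·(-4) + (0)·(3) = 6
  c_3 = (-1)·(-1) + (0)·(1) + (0)·(5) + (0)·(4) + (0)·(9) + (0)·(-4) + (0)·(3) = 1
  c_4 = (0)·(-1) + (0)·(1) + (2)·(5) + (0)·(4) + (-1)·(9) + (0)·(-4) + (0)·(3) = 1
  c_5 = (0)·(-1) + (0)·(1) + (0)·(5) + (1)·(4) + (0)·(9) + (0)·(-4) + (0)·(3) = 4
  c_6 = (0)·(-1) + (1)·(1) + (0)·(5) + (0)·(4) + (0)·(9) + (0)·(-4) + (0)·(3) = 1
  c_7 = (0)·(-1) + (0)·(1) + (0)·(5) + (1)·(4) + (0)·(9) + (0)·(-4) + (1)·(3) = 7
p = 2; digits c_i = Σ_j d_{ij}·2^j, 0 ≤ d_{ij} < 2:
  c_1 = 5 = 1·2^0 + 0·2^1 + 1·2^2
  c_2 = 6 = 0·2^0 + 1·2^1 + 1·2^2
  c_3 = 1 = 1·2^0
  c_4 = 1 = 1·2^0
  c_5 = 4 = 0·2^0 + 0·2^1 + 1·2^2
  c_6 = 1 = 1·2^0
  c_7 = 7 = 1·2^0 + 1·2^1 + 1·2^2
λ_0 = (1, 0, 1, 1, 0, 1, 1)
λ_1 = (0, 1, 0, 0, 0, 0, 1)
λ_2 = (1, 1, 0, 0, 1, 0, 1)

((1, 0, 1, 1, 0, 1, 1), (0, 1, 0, 0, 0, 0, 1), (1, 1, 0, 0, 1, 0, 1))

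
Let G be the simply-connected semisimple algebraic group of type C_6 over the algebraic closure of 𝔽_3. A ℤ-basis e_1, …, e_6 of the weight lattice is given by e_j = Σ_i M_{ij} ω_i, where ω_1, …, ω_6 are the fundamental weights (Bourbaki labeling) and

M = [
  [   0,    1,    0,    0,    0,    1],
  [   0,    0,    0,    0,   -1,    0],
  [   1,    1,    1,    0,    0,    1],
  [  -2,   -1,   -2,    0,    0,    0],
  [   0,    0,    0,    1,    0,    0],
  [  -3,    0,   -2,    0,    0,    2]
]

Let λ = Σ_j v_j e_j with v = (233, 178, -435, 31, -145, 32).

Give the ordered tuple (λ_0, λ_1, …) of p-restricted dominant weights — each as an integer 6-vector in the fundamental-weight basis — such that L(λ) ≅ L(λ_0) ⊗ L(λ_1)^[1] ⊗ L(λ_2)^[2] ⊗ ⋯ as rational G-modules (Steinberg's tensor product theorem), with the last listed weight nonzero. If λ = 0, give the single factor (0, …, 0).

((0, 1, 2, 1, 1, 1), (1, 0, 2, 0, 1, 0), (2, 1, 0, 1, 0, 2), (1, 2, 0, 2, 1, 2), (2, 1, 0, 2, 0, 2))

Compute c_i = Σ_j M_{ij} v_j with v = (233, 178, -435, 31, -145, 32):
  c_1 = 0·233 + 1·178 + (0)·(-435) + 0·31 + (0)·(-145) + 1·32 = 210
  c_2 = 0·233 + 0·178 + (0)·(-435) + 0·31 + (-1)·(-145) + 0·32 = 145
  c_3 = 1·233 + 1·178 + (1)·(-435) + 0·31 + (0)·(-145) + 1·32 = 8
  c_4 = (-2)·(233) + (-1)·(178) + (-2)·(-435) + 0·31 + (0)·(-145) + 0·32 = 226
  c_5 = 0·233 + 0·178 + (0)·(-435) + 1·31 + (0)·(-145) + 0·32 = 31
  c_6 = (-3)·(233) + 0·178 + (-2)·(-435) + 0·31 + (0)·(-145) + 2·32 = 235
Base-3 expansion of each c_i:
  c_1 = 210 = 0·3^0 + 1·3^1 + 2·3^2 + 1·3^3 + 2·3^4
  c_2 = 145 = 1·3^0 + 0·3^1 + 1·3^2 + 2·3^3 + 1·3^4
  c_3 = 8 = 2·3^0 + 2·3^1
  c_4 = 226 = 1·3^0 + 0·3^1 + 1·3^2 + 2·3^3 + 2·3^4
  c_5 = 31 = 1·3^0 + 1·3^1 + 0·3^2 + 1·3^3
  c_6 = 235 = 1·3^0 + 0·3^1 + 2·3^2 + 2·3^3 + 2·3^4
λ_0 = (0, 1, 2, 1, 1, 1)
λ_1 = (1, 0, 2, 0, 1, 0)
λ_2 = (2, 1, 0, 1, 0, 2)
λ_3 = (1, 2, 0, 2, 1, 2)
λ_4 = (2, 1, 0, 2, 0, 2)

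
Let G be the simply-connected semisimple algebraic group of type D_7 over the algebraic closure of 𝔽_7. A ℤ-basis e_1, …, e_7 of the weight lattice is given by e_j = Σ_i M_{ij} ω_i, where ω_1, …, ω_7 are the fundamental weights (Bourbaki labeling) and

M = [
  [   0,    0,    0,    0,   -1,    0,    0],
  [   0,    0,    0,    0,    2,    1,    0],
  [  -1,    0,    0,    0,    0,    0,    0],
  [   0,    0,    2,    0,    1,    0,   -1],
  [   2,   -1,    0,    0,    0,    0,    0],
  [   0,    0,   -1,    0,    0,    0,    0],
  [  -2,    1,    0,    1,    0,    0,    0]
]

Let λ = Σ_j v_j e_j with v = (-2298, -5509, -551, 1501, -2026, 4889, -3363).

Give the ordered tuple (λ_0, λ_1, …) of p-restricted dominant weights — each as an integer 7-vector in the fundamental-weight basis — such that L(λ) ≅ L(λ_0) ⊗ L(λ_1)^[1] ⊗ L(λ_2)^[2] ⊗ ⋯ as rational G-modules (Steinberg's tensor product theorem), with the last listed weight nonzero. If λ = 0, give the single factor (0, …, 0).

Change of basis e → ω: c = M·v where v = (-2298, -5509, -551, 1501, -2026, 4889, -3363):
  c_1 = 0*-2298 + 0*-5509 + 0*-551 + 0*1501 + -1*-2026 + 0*4889 + 0*-3363 = 2026
  c_2 = 0*-2298 + 0*-5509 + 0*-551 + 0*1501 + 2*-2026 + 1*4889 + 0*-3363 = 837
  c_3 = -1*-2298 + 0*-5509 + 0*-551 + 0*1501 + 0*-2026 + 0*4889 + 0*-3363 = 2298
  c_4 = 0*-2298 + 0*-5509 + 2*-551 + 0*1501 + 1*-2026 + 0*4889 + -1*-3363 = 235
  c_5 = 2*-2298 + -1*-5509 + 0*-551 + 0*1501 + 0*-2026 + 0*4889 + 0*-3363 = 913
  c_6 = 0*-2298 + 0*-5509 + -1*-551 + 0*1501 + 0*-2026 + 0*4889 + 0*-3363 = 551
  c_7 = -2*-2298 + 1*-5509 + 0*-551 + 1*1501 + 0*-2026 + 0*4889 + 0*-3363 = 588
Base-7 expansion of each c_i:
  c_1 = 2026 = 3·7^0 + 2·7^1 + 6·7^2 + 5·7^3
  c_2 = 837 = 4·7^0 + 0·7^1 + 3·7^2 + 2·7^3
  c_3 = 2298 = 2·7^0 + 6·7^1 + 4·7^2 + 6·7^3
  c_4 = 235 = 4·7^0 + 5·7^1 + 4·7^2
  c_5 = 913 = 3·7^0 + 4·7^1 + 4·7^2 + 2·7^3
  c_6 = 551 = 5·7^0 + 1·7^1 + 4·7^2 + 1·7^3
  c_7 = 588 = 0·7^0 + 0·7^1 + 5·7^2 + 1·7^3
Factor λ_0 = (3, 4, 2, 4, 3, 5, 0)
Factor λ_1 = (2, 0, 6, 5, 4, 1, 0)
Factor λ_2 = (6, 3, 4, 4, 4, 4, 5)
Factor λ_3 = (5, 2, 6, 0, 2, 1, 1)

((3, 4, 2, 4, 3, 5, 0), (2, 0, 6, 5, 4, 1, 0), (6, 3, 4, 4, 4, 4, 5), (5, 2, 6, 0, 2, 1, 1))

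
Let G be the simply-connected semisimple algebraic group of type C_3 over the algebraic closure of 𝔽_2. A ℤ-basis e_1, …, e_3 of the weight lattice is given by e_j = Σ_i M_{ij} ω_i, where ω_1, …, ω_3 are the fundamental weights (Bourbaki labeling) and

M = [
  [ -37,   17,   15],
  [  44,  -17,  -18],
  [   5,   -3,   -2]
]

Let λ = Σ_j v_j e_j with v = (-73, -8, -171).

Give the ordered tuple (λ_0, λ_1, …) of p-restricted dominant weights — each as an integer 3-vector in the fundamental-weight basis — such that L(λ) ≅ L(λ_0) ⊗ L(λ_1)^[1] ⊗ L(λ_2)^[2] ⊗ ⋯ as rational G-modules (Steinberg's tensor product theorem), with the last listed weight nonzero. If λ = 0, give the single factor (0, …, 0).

((0, 0, 1), (0, 1, 0))

Converting to the ω-basis (c_i = row i of M dotted with v = (-73, -8, -171)):
  c_1 = -37*-73 + 17*-8 + 15*-171 = 0
  c_2 = 44*-73 + -17*-8 + -18*-171 = 2
  c_3 = 5*-73 + -3*-8 + -2*-171 = 1
p = 2; digits c_i = Σ_j d_{ij}·2^j, 0 ≤ d_{ij} < 2:
  c_1 = 0
  c_2 = 2 = 0·2^0 + 1·2^1
  c_3 = 1 = 1·2^0
λ_0 = (0, 0, 1)
λ_1 = (0, 1, 0)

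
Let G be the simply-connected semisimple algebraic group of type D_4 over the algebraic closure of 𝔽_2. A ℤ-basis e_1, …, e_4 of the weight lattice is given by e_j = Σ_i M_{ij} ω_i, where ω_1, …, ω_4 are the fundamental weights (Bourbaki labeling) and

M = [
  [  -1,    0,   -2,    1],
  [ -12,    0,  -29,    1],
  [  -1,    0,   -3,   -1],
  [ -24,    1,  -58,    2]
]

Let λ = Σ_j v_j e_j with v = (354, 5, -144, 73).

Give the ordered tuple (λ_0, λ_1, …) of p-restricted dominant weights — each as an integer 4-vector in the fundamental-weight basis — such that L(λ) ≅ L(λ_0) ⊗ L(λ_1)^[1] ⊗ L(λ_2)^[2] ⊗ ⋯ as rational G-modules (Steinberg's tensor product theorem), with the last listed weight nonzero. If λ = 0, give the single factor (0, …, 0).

((1, 1, 1, 1), (1, 0, 0, 1), (1, 0, 1, 1))

In the fundamental-weight basis, λ has coordinates c = M·v (v = (354, 5, -144, 73)):
  c_1 = (-1)·(354) + 0·5 + (-2)·(-144) + 1·73 = 7
  c_2 = (-12)·(354) + 0·5 + (-29)·(-144) + 1·73 = 1
  c_3 = (-1)·(354) + 0·5 + (-3)·(-144) + (-1)·(73) = 5
  c_4 = (-24)·(354) + 1·5 + (-58)·(-144) + 2·73 = 7
Base-2 expansion of each c_i:
  c_1 = 7 = 1·2^0 + 1·2^1 + 1·2^2
  c_2 = 1 = 1·2^0
  c_3 = 5 = 1·2^0 + 0·2^1 + 1·2^2
  c_4 = 7 = 1·2^0 + 1·2^1 + 1·2^2
Factor λ_0 = (1, 1, 1, 1)
Factor λ_1 = (1, 0, 0, 1)
Factor λ_2 = (1, 0, 1, 1)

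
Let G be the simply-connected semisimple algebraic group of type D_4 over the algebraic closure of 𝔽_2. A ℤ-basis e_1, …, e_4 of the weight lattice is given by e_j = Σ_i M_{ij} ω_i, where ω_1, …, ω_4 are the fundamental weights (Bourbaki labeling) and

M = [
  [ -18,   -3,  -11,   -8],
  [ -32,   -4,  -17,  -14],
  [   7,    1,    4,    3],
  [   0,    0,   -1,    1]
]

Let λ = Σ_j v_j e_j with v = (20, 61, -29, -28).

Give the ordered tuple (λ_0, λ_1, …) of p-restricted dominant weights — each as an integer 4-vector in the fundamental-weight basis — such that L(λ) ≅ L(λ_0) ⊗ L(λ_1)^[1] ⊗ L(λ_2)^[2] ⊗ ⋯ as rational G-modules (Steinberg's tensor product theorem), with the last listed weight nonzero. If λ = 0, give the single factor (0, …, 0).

Converting to the ω-basis (c_i = row i of M dotted with v = (20, 61, -29, -28)):
  c_1 = -18*20 + -3*61 + -11*-29 + -8*-28 = 0
  c_2 = -32*20 + -4*61 + -17*-29 + -14*-28 = 1
  c_3 = 7*20 + 1*61 + 4*-29 + 3*-28 = 1
  c_4 = 0*20 + 0*61 + -1*-29 + 1*-28 = 1
p = 2; digits c_i = Σ_j d_{ij}·2^j, 0 ≤ d_{ij} < 2:
  c_1 = 0
  c_2 = 1 = 1·2^0
  c_3 = 1 = 1·2^0
  c_4 = 1 = 1·2^0
λ_0 = (0, 1, 1, 1)

((0, 1, 1, 1),)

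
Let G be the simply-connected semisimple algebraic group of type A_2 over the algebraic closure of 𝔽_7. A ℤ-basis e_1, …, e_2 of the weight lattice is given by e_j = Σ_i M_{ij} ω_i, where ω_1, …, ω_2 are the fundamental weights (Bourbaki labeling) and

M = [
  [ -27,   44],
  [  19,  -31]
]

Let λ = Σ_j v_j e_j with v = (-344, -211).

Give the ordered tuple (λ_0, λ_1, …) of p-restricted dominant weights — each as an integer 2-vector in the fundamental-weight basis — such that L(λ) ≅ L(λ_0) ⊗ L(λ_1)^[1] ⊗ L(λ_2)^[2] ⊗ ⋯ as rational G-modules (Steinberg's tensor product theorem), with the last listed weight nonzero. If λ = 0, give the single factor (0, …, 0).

((4, 5),)

Compute c_i = Σ_j M_{ij} v_j with v = (-344, -211):
  c_1 = (-27)·(-344) + (44)·(-211) = 4
  c_2 = (19)·(-344) + (-31)·(-211) = 5
Expand coordinatewise in base 7:
  c_1 = 4 = 4·7^0
  c_2 = 5 = 5·7^0
p-restricted factor λ_0 = (4, 5)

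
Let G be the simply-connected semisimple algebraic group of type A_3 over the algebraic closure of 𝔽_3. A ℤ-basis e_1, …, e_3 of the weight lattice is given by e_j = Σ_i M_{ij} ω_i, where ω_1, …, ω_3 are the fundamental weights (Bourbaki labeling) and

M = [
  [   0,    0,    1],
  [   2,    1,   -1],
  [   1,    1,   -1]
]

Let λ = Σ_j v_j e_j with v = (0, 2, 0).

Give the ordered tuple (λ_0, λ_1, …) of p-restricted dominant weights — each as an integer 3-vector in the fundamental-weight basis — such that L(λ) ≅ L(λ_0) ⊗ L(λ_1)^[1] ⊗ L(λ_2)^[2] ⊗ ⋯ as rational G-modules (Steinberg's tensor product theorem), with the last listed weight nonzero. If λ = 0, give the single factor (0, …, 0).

Compute c_i = Σ_j M_{ij} v_j with v = (0, 2, 0):
  c_1 = 0·0 + 0·2 + 1·0 = 0
  c_2 = 2·0 + 1·2 + (-1)·(0) = 2
  c_3 = 1·0 + 1·2 + (-1)·(0) = 2
Base-3 expansion of each c_i:
  c_1 = 0
  c_2 = 2 = 2·3^0
  c_3 = 2 = 2·3^0
p-restricted factor λ_0 = (0, 2, 2)

((0, 2, 2),)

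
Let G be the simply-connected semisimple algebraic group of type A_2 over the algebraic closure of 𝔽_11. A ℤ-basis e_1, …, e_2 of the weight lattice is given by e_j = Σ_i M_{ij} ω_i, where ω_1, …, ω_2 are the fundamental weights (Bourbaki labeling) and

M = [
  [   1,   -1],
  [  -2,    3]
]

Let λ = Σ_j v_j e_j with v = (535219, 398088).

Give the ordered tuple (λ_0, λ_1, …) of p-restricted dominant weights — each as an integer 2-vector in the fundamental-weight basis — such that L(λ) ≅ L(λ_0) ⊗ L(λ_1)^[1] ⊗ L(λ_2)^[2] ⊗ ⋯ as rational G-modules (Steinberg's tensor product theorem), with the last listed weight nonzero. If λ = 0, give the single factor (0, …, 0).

((5, 10), (3, 3), (0, 0), (4, 5), (9, 8))

In the fundamental-weight basis, λ has coordinates c = M·v (v = (535219, 398088)):
  c_1 = 1·535219 + (-1)·(398088) = 137131
  c_2 = (-2)·(535219) + 3·398088 = 123826
Expand coordinatewise in base 11:
  c_1 = 137131 = 5·11^0 + 3·11^1 + 0·11^2 + 4·11^3 + 9·11^4
  c_2 = 123826 = 10·11^0 + 3·11^1 + 0·11^2 + 5·11^3 + 8·11^4
λ_0 = (5, 10)
λ_1 = (3, 3)
λ_2 = (0, 0)
λ_3 = (4, 5)
λ_4 = (9, 8)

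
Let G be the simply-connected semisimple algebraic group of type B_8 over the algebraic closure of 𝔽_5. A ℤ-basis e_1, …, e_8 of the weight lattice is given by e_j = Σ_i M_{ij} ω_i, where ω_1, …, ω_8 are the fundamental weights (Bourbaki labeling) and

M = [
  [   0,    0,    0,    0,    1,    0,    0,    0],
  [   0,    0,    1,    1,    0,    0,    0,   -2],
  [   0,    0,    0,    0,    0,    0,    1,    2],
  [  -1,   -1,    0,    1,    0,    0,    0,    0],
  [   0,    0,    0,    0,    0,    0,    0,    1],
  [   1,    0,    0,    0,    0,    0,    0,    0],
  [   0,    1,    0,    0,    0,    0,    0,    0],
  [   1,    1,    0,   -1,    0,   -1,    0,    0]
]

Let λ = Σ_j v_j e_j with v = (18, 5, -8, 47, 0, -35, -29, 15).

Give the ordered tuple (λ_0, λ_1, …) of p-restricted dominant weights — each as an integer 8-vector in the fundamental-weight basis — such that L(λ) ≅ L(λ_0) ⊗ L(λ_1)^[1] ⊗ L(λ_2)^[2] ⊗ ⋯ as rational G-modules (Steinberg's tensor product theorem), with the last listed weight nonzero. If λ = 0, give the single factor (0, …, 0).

Change of basis e → ω: c = M·v where v = (18, 5, -8, 47, 0, -35, -29, 15):
  c_1 = (0)·(18) + (0)·(5) + (0)·(-8) + (0)·(47) + (1)·(0) + (0)·(-35) + (0)·(-29) + (0)·(15) = 0
  c_2 = (0)·(18) + (0)·(5) + (1)·(-8) + (1)·(47) + (0)·(0) + (0)·(-35) + (0)·(-29) + (-2)·(15) = 9
  c_3 = (0)·(18) + (0)·(5) + (0)·(-8) + (0)·(47) + (0)·(0) + (0)·(-35) + (1)·(-29) + (2)·(15) = 1
  c_4 = (-1)·(18) + (-1)·(5) + (0)·(-8) + (1)·(47) + (0)·(0) + (0)·(-35) + (0)·(-29) + (0)·(15) = 24
  c_5 = (0)·(18) + (0)·(5) + (0)·(-8) + (0)·(47) + (0)·(0) + (0)·(-35) + (0)·(-29) + (1)·(15) = 15
  c_6 = (1)·(18) + (0)·(5) + (0)·(-8) + (0)·(47) + (0)·(0) + (0)·(-35) + (0)·(-29) + (0)·(15) = 18
  c_7 = (0)·(18) + (1)·(5) + (0)·(-8) + (0)·(47) + (0)·(0) + (0)·(-35) + (0)·(-29) + (0)·(15) = 5
  c_8 = (1)·(18) + (1)·(5) + (0)·(-8) + (-1)·(47) + (0)·(0) + (-1)·(-35) + (0)·(-29) + (0)·(15) = 11
p = 5; digits c_i = Σ_j d_{ij}·5^j, 0 ≤ d_{ij} < 5:
  c_1 = 0
  c_2 = 9 = 4·5^0 + 1·5^1
  c_3 = 1 = 1·5^0
  c_4 = 24 = 4·5^0 + 4·5^1
  c_5 = 15 = 0·5^0 + 3·5^1
  c_6 = 18 = 3·5^0 + 3·5^1
  c_7 = 5 = 0·5^0 + 1·5^1
  c_8 = 11 = 1·5^0 + 2·5^1
Factor λ_0 = (0, 4, 1, 4, 0, 3, 0, 1)
Factor λ_1 = (0, 1, 0, 4, 3, 3, 1, 2)

((0, 4, 1, 4, 0, 3, 0, 1), (0, 1, 0, 4, 3, 3, 1, 2))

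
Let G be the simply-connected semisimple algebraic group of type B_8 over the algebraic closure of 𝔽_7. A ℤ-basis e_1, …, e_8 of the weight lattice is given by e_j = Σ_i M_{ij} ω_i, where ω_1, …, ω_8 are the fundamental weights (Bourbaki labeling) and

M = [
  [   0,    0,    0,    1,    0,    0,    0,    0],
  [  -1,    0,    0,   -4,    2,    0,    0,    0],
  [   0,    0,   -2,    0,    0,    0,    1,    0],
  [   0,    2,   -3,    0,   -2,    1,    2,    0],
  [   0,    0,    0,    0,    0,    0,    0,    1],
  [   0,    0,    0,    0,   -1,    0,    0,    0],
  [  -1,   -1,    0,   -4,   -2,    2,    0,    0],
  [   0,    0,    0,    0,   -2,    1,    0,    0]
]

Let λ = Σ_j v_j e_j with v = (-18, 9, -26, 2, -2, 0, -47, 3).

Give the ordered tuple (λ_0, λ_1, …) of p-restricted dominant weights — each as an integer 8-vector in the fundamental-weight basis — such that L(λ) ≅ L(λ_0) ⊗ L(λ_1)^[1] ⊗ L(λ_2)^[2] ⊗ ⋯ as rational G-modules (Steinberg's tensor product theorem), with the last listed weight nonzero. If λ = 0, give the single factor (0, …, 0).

((2, 6, 5, 6, 3, 2, 5, 4),)

In the fundamental-weight basis, λ has coordinates c = M·v (v = (-18, 9, -26, 2, -2, 0, -47, 3)):
  c_1 = (0)·(-18) + 0·9 + (0)·(-26) + 1·2 + (0)·(-2) + 0·0 + (0)·(-47) + 0·3 = 2
  c_2 = (-1)·(-18) + 0·9 + (0)·(-26) + (-4)·(2) + (2)·(-2) + 0·0 + (0)·(-47) + 0·3 = 6
  c_3 = (0)·(-18) + 0·9 + (-2)·(-26) + 0·2 + (0)·(-2) + 0·0 + (1)·(-47) + 0·3 = 5
  c_4 = (0)·(-18) + 2·9 + (-3)·(-26) + 0·2 + (-2)·(-2) + 1·0 + (2)·(-47) + 0·3 = 6
  c_5 = (0)·(-18) + 0·9 + (0)·(-26) + 0·2 + (0)·(-2) + 0·0 + (0)·(-47) + 1·3 = 3
  c_6 = (0)·(-18) + 0·9 + (0)·(-26) + 0·2 + (-1)·(-2) + 0·0 + (0)·(-47) + 0·3 = 2
  c_7 = (-1)·(-18) + (-1)·(9) + (0)·(-26) + (-4)·(2) + (-2)·(-2) + 2·0 + (0)·(-47) + 0·3 = 5
  c_8 = (0)·(-18) + 0·9 + (0)·(-26) + 0·2 + (-2)·(-2) + 1·0 + (0)·(-47) + 0·3 = 4
p = 7; digits c_i = Σ_j d_{ij}·7^j, 0 ≤ d_{ij} < 7:
  c_1 = 2 = 2·7^0
  c_2 = 6 = 6·7^0
  c_3 = 5 = 5·7^0
  c_4 = 6 = 6·7^0
  c_5 = 3 = 3·7^0
  c_6 = 2 = 2·7^0
  c_7 = 5 = 5·7^0
  c_8 = 4 = 4·7^0
p-restricted factor λ_0 = (2, 6, 5, 6, 3, 2, 5, 4)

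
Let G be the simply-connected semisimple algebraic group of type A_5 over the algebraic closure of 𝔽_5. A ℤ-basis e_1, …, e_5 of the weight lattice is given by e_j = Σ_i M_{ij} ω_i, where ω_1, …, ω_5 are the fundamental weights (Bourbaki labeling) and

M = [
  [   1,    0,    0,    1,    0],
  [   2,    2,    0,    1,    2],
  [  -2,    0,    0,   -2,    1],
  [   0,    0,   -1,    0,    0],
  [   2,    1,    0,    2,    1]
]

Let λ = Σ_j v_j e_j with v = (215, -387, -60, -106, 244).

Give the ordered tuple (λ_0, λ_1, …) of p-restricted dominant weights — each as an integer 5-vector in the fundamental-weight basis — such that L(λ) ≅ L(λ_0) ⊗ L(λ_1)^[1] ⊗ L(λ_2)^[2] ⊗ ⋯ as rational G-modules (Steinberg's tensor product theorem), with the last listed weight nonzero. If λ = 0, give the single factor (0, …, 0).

((4, 3, 1, 0, 0), (1, 2, 0, 2, 0), (4, 1, 1, 2, 3))

Compute c_i = Σ_j M_{ij} v_j with v = (215, -387, -60, -106, 244):
  c_1 = 1·215 + (0)·(-387) + (0)·(-60) + (1)·(-106) + 0·244 = 109
  c_2 = 2·215 + (2)·(-387) + (0)·(-60) + (1)·(-106) + 2·244 = 38
  c_3 = (-2)·(215) + (0)·(-387) + (0)·(-60) + (-2)·(-106) + 1·244 = 26
  c_4 = 0·215 + (0)·(-387) + (-1)·(-60) + (0)·(-106) + 0·244 = 60
  c_5 = 2·215 + (1)·(-387) + (0)·(-60) + (2)·(-106) + 1·244 = 75
Writing each c_i in base p = 5:
  c_1 = 109 = 4·5^0 + 1·5^1 + 4·5^2
  c_2 = 38 = 3·5^0 + 2·5^1 + 1·5^2
  c_3 = 26 = 1·5^0 + 0·5^1 + 1·5^2
  c_4 = 60 = 0·5^0 + 2·5^1 + 2·5^2
  c_5 = 75 = 0·5^0 + 0·5^1 + 3·5^2
λ_0 = (4, 3, 1, 0, 0)
λ_1 = (1, 2, 0, 2, 0)
λ_2 = (4, 1, 1, 2, 3)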